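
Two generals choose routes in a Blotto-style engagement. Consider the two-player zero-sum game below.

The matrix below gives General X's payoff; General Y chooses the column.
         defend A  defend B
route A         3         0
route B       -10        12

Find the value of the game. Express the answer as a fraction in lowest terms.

Row minima are 0 and -10, so General X's maximin is 0; column maxima are 3 and 12, so General Y's minimax is 3. These differ, so the equilibrium is in mixed strategies.
Let General X play route A with probability p. General Y is indifferent when 3p − 10(1−p) = 12(1−p), giving p = 22/25.
Let General Y play defend A with probability q. General X is indifferent when 3q = −10q + 12(1−q), giving q = 12/25.
The value is 3·(12/25) + (0)·(13/25) = 36/25.

36/25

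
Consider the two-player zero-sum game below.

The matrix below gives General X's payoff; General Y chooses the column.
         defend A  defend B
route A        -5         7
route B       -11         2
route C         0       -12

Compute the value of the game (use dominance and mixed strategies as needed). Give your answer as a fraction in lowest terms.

-5/2

Row route B is strictly dominated by row route A, so General X never plays it.
The remaining 2×2 game on (route A, route C) × (defend A, defend B) has no saddle point. Let General X play route A with probability p; indifference gives −5p = 7p − 12(1−p), so p = 1/2.
Similarly General Y's optimal q on defend A is 19/24, and the value is -5·(19/24) + (7)·(5/24) = -5/2.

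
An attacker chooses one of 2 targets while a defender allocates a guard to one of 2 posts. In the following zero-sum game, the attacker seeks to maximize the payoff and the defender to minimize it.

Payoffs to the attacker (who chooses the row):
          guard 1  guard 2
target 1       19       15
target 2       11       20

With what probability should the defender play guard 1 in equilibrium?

5/13

Row minima are 15 and 11, so the attacker's maximin is 15; column maxima are 19 and 20, so the defender's minimax is 19. These differ, so the equilibrium is in mixed strategies.
Let the defender play guard 1 with probability q. The attacker is indifferent when 19q + 15(1−q) = 11q + 20(1−q), giving q = 5/13.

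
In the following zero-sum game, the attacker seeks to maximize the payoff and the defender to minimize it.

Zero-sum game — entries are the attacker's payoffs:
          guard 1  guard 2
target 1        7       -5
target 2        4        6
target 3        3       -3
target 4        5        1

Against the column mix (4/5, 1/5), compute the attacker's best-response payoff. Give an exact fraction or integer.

23/5

target 1: (7)·(4/5) + (-5)·(1/5) = 23/5.
target 2: (4)·(4/5) + (6)·(1/5) = 22/5.
target 3: (3)·(4/5) + (-3)·(1/5) = 9/5.
target 4: (5)·(4/5) + (1)·(1/5) = 21/5.
The best pure response is target 1 with expected payoff 23/5.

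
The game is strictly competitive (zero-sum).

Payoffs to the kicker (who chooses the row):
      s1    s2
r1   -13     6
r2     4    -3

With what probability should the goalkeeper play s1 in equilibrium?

9/26

Row minima are -13 and -3, so the kicker's maximin is -3; column maxima are 4 and 6, so the goalkeeper's minimax is 4. These differ, so the equilibrium is in mixed strategies.
Let the goalkeeper play s1 with probability q. The kicker is indifferent when −13q + 6(1−q) = 4q − 3(1−q), giving q = 9/26.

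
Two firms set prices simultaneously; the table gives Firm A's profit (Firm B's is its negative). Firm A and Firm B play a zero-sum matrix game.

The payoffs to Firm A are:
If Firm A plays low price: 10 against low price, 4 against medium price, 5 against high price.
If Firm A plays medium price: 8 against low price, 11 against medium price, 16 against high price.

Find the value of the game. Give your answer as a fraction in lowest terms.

26/3

Column high price is strictly dominated by medium price for Firm B (it gives Firm A more in every row).
The remaining 2×2 game on (low price, medium price) × (low price, medium price) has no saddle point. Let Firm A play low price with probability p; indifference gives 10p + 8(1−p) = 4p + 11(1−p), so p = 1/3.
Similarly Firm B's optimal q on low price is 7/9, and the value is 10·(7/9) + (4)·(2/9) = 26/3.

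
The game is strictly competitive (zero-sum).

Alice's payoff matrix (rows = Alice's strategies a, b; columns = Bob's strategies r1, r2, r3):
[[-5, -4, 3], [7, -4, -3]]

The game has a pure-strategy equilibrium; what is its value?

Row minima: -5, -4 → Alice's maximin is -4.
Column maxima: 7, -4, 3 → Bob's minimax is -4.
They coincide at (b, r2), so the value is -4.

-4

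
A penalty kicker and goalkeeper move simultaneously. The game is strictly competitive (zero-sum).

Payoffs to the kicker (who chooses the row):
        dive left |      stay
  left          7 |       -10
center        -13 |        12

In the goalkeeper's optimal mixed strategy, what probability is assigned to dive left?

11/21

Row minima are -10 and -13, so the kicker's maximin is -10; column maxima are 7 and 12, so the goalkeeper's minimax is 7. These differ, so the equilibrium is in mixed strategies.
Let the goalkeeper play dive left with probability q. The kicker is indifferent when 7q − 10(1−q) = −13q + 12(1−q), giving q = 11/21.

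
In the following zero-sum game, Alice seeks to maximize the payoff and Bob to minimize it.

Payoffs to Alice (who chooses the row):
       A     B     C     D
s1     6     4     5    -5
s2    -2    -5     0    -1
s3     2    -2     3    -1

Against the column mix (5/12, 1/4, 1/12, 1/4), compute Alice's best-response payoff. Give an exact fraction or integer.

s1: (6)·(5/12) + (4)·(1/4) + (5)·(1/12) + (-5)·(1/4) = 8/3.
s2: (-2)·(5/12) + (-5)·(1/4) + (0)·(1/12) + (-1)·(1/4) = -7/3.
s3: (2)·(5/12) + (-2)·(1/4) + (3)·(1/12) + (-1)·(1/4) = 1/3.
The best pure response is s1 with expected payoff 8/3.

8/3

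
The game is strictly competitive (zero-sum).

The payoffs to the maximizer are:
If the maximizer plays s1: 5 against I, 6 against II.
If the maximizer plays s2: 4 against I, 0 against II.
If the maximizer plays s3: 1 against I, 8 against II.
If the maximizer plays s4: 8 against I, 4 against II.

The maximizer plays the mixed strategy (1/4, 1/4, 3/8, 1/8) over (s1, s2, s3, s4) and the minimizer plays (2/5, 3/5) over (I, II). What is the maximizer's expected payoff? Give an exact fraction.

Against (2/5, 3/5), each row's expected payoff is s1: 28/5; s2: 8/5; s3: 26/5; s4: 28/5.
Taking the (1/4, 1/4, 3/8, 1/8)-weighted average: (1/4)·(28/5) + (1/4)·(8/5) + (3/8)·(26/5) + (1/8)·(28/5) = 89/20.

89/20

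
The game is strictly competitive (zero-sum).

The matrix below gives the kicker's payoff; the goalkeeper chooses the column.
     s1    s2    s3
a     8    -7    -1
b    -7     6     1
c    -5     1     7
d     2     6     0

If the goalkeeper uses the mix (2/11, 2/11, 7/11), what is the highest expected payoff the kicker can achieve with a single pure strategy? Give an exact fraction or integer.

41/11

a: (8)·(2/11) + (-7)·(2/11) + (-1)·(7/11) = -5/11.
b: (-7)·(2/11) + (6)·(2/11) + (1)·(7/11) = 5/11.
c: (-5)·(2/11) + (1)·(2/11) + (7)·(7/11) = 41/11.
d: (2)·(2/11) + (6)·(2/11) + (0)·(7/11) = 16/11.
The best pure response is c with expected payoff 41/11.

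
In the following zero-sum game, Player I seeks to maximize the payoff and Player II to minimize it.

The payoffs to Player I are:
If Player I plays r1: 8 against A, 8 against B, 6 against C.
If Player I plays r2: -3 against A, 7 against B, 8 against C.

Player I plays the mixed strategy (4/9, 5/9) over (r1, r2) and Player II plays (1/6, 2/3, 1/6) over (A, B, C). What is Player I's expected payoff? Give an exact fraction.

349/54

Against (1/6, 2/3, 1/6), each row's expected payoff is r1: 23/3; r2: 11/2.
Taking the (4/9, 5/9)-weighted average: (4/9)·(23/3) + (5/9)·(11/2) = 349/54.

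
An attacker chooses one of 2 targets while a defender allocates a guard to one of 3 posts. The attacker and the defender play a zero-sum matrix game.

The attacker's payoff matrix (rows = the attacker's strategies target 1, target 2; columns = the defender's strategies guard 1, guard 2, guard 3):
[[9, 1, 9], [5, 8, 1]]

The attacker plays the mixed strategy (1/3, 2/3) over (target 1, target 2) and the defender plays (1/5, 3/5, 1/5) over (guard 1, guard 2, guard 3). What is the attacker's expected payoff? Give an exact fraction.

27/5

Against (1/5, 3/5, 1/5), each row's expected payoff is target 1: 21/5; target 2: 6.
Taking the (1/3, 2/3)-weighted average: (1/3)·(21/5) + (2/3)·(6) = 27/5.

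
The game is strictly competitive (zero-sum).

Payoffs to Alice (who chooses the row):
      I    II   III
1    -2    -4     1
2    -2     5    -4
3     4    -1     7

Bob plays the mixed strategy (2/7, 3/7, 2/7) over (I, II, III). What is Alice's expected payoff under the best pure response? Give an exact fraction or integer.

19/7

1: (-2)·(2/7) + (-4)·(3/7) + (1)·(2/7) = -2.
2: (-2)·(2/7) + (5)·(3/7) + (-4)·(2/7) = 3/7.
3: (4)·(2/7) + (-1)·(3/7) + (7)·(2/7) = 19/7.
The best pure response is 3 with expected payoff 19/7.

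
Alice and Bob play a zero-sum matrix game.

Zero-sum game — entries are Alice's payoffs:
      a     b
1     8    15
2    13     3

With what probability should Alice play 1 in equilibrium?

10/17

Row minima are 8 and 3, so Alice's maximin is 8; column maxima are 13 and 15, so Bob's minimax is 13. These differ, so the equilibrium is in mixed strategies.
Let Alice play 1 with probability p. Bob is indifferent when 8p + 13(1−p) = 15p + 3(1−p), giving p = 10/17.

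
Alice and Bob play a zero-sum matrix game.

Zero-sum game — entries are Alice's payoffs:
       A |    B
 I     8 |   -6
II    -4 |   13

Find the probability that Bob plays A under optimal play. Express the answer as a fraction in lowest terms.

19/31

Row minima are -6 and -4, so Alice's maximin is -4; column maxima are 8 and 13, so Bob's minimax is 8. These differ, so the equilibrium is in mixed strategies.
Let Bob play A with probability q. Alice is indifferent when 8q − 6(1−q) = −4q + 13(1−q), giving q = 19/31.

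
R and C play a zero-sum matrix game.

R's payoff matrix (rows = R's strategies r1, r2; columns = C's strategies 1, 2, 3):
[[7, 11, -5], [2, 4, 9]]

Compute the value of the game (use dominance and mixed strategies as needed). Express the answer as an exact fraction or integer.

Column 2 is strictly dominated by 1 for C (it gives R more in every row).
The remaining 2×2 game on (r1, r2) × (1, 3) has no saddle point. Let R play r1 with probability p; indifference gives 7p + 2(1−p) = −5p + 9(1−p), so p = 7/19.
Similarly C's optimal q on 1 is 14/19, and the value is 7·(14/19) + (-5)·(5/19) = 73/19.

73/19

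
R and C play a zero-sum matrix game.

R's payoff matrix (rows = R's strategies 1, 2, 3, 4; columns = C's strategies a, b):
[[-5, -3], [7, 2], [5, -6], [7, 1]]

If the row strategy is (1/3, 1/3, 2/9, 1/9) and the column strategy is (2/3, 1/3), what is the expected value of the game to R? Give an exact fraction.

32/27

Against (2/3, 1/3), each row's expected payoff is 1: -13/3; 2: 16/3; 3: 4/3; 4: 5.
Taking the (1/3, 1/3, 2/9, 1/9)-weighted average: (1/3)·(-13/3) + (1/3)·(16/3) + (2/9)·(4/3) + (1/9)·(5) = 32/27.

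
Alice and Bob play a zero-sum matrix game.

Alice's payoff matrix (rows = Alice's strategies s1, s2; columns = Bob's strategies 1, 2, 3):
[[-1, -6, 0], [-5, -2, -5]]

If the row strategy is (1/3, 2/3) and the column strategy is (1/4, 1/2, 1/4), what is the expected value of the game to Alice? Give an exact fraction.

Against (1/4, 1/2, 1/4), each row's expected payoff is s1: -13/4; s2: -7/2.
Taking the (1/3, 2/3)-weighted average: (1/3)·(-13/4) + (2/3)·(-7/2) = -41/12.

-41/12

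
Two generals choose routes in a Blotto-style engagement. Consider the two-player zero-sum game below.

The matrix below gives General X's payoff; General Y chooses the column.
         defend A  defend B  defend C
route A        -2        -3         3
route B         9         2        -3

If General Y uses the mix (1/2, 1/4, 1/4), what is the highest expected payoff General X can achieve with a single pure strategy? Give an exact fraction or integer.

17/4

route A: (-2)·(1/2) + (-3)·(1/4) + (3)·(1/4) = -1.
route B: (9)·(1/2) + (2)·(1/4) + (-3)·(1/4) = 17/4.
The best pure response is route B with expected payoff 17/4.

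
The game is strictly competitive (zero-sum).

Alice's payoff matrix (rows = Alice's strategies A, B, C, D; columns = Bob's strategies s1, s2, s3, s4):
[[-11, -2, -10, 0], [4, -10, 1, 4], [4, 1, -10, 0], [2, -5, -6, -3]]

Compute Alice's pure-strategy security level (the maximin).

-6

The worst-case payoff for each row is A: -11, B: -10, C: -10, D: -6.
The best of these is -6.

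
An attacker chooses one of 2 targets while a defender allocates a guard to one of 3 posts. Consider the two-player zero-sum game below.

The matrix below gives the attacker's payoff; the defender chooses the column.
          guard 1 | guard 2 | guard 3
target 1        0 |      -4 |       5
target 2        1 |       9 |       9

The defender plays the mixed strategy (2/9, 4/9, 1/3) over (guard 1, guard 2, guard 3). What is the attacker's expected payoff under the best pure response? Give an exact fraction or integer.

65/9

target 1: (0)·(2/9) + (-4)·(4/9) + (5)·(1/3) = -1/9.
target 2: (1)·(2/9) + (9)·(4/9) + (9)·(1/3) = 65/9.
The best pure response is target 2 with expected payoff 65/9.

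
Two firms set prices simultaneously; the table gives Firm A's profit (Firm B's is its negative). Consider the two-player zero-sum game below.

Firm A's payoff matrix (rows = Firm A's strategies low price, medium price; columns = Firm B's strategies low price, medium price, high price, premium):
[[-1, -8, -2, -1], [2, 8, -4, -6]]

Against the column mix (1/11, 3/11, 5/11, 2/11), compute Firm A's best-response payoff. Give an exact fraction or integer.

low price: (-1)·(1/11) + (-8)·(3/11) + (-2)·(5/11) + (-1)·(2/11) = -37/11.
medium price: (2)·(1/11) + (8)·(3/11) + (-4)·(5/11) + (-6)·(2/11) = -6/11.
The best pure response is medium price with expected payoff -6/11.

-6/11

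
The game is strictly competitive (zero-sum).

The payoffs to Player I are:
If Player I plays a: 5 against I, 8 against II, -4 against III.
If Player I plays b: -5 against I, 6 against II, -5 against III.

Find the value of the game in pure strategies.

Row minima: -4, -5 → Player I's maximin is -4.
Column maxima: 5, 8, -4 → Player II's minimax is -4.
They coincide at (a, III), so the value is -4.

-4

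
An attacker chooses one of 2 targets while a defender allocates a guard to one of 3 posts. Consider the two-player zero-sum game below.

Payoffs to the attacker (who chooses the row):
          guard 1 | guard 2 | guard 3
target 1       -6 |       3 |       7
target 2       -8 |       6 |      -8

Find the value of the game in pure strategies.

Row minima: -6, -8 → the attacker's maximin is -6.
Column maxima: -6, 6, 7 → the defender's minimax is -6.
They coincide at (target 1, guard 1), so the value is -6.

-6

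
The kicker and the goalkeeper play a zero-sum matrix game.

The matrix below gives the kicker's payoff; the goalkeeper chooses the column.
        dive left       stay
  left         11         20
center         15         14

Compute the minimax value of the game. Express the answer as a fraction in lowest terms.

Row minima are 11 and 14, so the kicker's maximin is 14; column maxima are 15 and 20, so the goalkeeper's minimax is 15. These differ, so the equilibrium is in mixed strategies.
Let the kicker play left with probability p. The goalkeeper is indifferent when 11p + 15(1−p) = 20p + 14(1−p), giving p = 1/10.
Let the goalkeeper play dive left with probability q. The kicker is indifferent when 11q + 20(1−q) = 15q + 14(1−q), giving q = 3/5.
The value is 11·(3/5) + (20)·(2/5) = 73/5.

73/5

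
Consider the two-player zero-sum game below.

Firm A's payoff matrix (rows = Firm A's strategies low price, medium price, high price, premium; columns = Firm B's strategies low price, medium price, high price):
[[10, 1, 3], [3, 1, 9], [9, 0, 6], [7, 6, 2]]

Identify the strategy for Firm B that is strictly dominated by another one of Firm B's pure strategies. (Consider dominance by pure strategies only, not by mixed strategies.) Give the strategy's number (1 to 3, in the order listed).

1

Firm B prefers columns that give Firm A less. Compare low price with medium price: 1 < 10, 1 < 3, 0 < 9, 6 < 7.
So medium price strictly dominates low price for Firm B; low price is strictly dominated.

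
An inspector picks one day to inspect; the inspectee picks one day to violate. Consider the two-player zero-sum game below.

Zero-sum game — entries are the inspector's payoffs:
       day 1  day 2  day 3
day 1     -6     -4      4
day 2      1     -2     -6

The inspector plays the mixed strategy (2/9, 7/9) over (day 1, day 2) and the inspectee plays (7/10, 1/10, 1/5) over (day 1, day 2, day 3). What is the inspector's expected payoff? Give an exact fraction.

Against (7/10, 1/10, 1/5), each row's expected payoff is day 1: -19/5; day 2: -7/10.
Taking the (2/9, 7/9)-weighted average: (2/9)·(-19/5) + (7/9)·(-7/10) = -25/18.

-25/18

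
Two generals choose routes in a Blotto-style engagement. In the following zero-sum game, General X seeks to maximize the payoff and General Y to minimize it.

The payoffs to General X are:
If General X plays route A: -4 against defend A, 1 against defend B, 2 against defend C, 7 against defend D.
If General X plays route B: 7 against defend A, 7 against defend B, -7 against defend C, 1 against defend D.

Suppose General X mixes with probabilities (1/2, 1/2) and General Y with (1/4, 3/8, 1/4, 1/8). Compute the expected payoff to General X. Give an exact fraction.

7/4

Against (1/4, 3/8, 1/4, 1/8), each row's expected payoff is route A: 3/4; route B: 11/4.
Taking the (1/2, 1/2)-weighted average: (1/2)·(3/4) + (1/2)·(11/4) = 7/4.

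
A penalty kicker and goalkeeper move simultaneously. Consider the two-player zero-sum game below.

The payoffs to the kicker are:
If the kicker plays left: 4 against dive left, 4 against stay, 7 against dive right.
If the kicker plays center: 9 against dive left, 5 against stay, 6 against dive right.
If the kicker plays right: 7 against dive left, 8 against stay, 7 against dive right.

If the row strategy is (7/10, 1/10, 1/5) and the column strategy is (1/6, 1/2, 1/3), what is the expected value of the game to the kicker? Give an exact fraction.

Against (1/6, 1/2, 1/3), each row's expected payoff is left: 5; center: 6; right: 15/2.
Taking the (7/10, 1/10, 1/5)-weighted average: (7/10)·(5) + (1/10)·(6) + (1/5)·(15/2) = 28/5.

28/5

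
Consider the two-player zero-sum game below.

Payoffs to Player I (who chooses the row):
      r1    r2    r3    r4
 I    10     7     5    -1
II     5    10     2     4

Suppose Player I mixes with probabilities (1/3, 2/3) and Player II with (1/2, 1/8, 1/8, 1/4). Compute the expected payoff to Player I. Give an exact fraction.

65/12

Against (1/2, 1/8, 1/8, 1/4), each row's expected payoff is I: 25/4; II: 5.
Taking the (1/3, 2/3)-weighted average: (1/3)·(25/4) + (2/3)·(5) = 65/12.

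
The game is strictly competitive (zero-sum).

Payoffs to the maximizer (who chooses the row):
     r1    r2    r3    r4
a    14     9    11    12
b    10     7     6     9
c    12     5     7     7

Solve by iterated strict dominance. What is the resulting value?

Column r1 is strictly dominated by r2 for the minimizer (9<14, 7<10, 5<12); eliminate r1.
Row b is strictly dominated by row a (9>7, 11>6, 12>9); eliminate b.
Column r4 is strictly dominated by r2 for the minimizer (9<12, 5<7); eliminate r4.
Column r3 is strictly dominated by r2 for the minimizer (9<11, 5<7); eliminate r3.
Row c is strictly dominated by row a (9>5); eliminate c.
Only (a, r2) remains, with payoff 9.

9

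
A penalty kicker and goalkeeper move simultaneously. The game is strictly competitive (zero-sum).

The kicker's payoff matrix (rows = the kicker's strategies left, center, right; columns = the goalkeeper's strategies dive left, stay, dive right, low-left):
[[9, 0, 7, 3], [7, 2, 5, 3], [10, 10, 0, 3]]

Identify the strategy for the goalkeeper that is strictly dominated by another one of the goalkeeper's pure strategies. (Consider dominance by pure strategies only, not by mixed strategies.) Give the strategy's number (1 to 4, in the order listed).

1

The goalkeeper prefers columns that give the kicker less. Compare dive left with dive right: 7 < 9, 5 < 7, 0 < 10.
So dive right strictly dominates dive left for the goalkeeper; dive left is strictly dominated.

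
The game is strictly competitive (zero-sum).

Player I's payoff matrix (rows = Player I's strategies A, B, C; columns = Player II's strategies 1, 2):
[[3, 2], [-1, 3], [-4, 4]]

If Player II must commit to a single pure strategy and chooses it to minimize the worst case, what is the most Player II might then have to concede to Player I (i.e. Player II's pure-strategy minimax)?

3

The worst case (largest entry) in each column is 1: 3, 2: 4.
The best (smallest) of these is 3.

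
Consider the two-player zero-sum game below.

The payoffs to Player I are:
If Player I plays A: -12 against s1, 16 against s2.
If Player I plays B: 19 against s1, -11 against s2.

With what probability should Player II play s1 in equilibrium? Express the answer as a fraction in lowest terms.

27/58

Row minima are -12 and -11, so Player I's maximin is -11; column maxima are 19 and 16, so Player II's minimax is 16. These differ, so the equilibrium is in mixed strategies.
Let Player II play s1 with probability q. Player I is indifferent when −12q + 16(1−q) = 19q − 11(1−q), giving q = 27/58.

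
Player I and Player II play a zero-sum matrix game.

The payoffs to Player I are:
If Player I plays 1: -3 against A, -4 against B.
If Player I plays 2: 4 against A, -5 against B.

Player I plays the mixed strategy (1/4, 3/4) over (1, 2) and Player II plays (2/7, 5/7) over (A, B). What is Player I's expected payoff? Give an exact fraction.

Against (2/7, 5/7), each row's expected payoff is 1: -26/7; 2: -17/7.
Taking the (1/4, 3/4)-weighted average: (1/4)·(-26/7) + (3/4)·(-17/7) = -11/4.

-11/4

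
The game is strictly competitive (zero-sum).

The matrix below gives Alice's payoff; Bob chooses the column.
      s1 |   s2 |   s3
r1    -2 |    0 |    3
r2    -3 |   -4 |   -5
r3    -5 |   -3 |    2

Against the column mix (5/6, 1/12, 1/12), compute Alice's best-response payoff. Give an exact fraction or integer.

-17/12

r1: (-2)·(5/6) + (0)·(1/12) + (3)·(1/12) = -17/12.
r2: (-3)·(5/6) + (-4)·(1/12) + (-5)·(1/12) = -13/4.
r3: (-5)·(5/6) + (-3)·(1/12) + (2)·(1/12) = -17/4.
The best pure response is r1 with expected payoff -17/12.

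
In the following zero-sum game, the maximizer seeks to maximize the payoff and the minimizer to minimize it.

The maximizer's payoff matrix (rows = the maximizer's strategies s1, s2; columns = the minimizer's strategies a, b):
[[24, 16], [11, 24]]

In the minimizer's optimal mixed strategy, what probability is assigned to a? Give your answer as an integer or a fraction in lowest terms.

Row minima are 16 and 11, so the maximizer's maximin is 16; column maxima are 24 and 24, so the minimizer's minimax is 24. These differ, so the equilibrium is in mixed strategies.
Let the minimizer play a with probability q. The maximizer is indifferent when 24q + 16(1−q) = 11q + 24(1−q), giving q = 8/21.

8/21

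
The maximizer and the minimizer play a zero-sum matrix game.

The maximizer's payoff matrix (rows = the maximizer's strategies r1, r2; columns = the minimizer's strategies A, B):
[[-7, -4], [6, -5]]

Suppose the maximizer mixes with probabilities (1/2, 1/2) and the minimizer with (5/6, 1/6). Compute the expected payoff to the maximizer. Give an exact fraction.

Against (5/6, 1/6), each row's expected payoff is r1: -13/2; r2: 25/6.
Taking the (1/2, 1/2)-weighted average: (1/2)·(-13/2) + (1/2)·(25/6) = -7/6.

-7/6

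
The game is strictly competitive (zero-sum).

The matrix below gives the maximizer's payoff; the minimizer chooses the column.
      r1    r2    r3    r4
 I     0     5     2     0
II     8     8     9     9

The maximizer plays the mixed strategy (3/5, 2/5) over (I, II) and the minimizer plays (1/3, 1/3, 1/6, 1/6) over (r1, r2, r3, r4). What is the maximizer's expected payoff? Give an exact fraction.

Against (1/3, 1/3, 1/6, 1/6), each row's expected payoff is I: 2; II: 25/3.
Taking the (3/5, 2/5)-weighted average: (3/5)·(2) + (2/5)·(25/3) = 68/15.

68/15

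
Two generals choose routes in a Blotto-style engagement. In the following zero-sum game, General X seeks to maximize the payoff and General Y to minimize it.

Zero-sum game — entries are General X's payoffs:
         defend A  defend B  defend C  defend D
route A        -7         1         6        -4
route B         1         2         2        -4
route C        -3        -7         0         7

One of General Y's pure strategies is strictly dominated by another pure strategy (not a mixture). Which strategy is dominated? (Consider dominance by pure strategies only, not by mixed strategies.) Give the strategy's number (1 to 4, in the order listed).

3

General Y prefers columns that give General X less. Compare defend C with defend A: -7 < 6, 1 < 2, -3 < 0.
So defend A strictly dominates defend C for General Y; defend C is strictly dominated.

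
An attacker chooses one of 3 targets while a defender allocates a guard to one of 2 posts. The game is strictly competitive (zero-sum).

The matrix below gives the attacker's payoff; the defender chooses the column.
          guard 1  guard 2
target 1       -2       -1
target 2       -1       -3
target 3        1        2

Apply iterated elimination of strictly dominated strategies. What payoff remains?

1

Row target 2 is strictly dominated by row target 3 (1>-1, 2>-3); eliminate target 2.
Column guard 2 is strictly dominated by guard 1 for the defender (-2<-1, 1<2); eliminate guard 2.
Row target 1 is strictly dominated by row target 3 (1>-2); eliminate target 1.
Only (target 3, guard 1) remains, with payoff 1.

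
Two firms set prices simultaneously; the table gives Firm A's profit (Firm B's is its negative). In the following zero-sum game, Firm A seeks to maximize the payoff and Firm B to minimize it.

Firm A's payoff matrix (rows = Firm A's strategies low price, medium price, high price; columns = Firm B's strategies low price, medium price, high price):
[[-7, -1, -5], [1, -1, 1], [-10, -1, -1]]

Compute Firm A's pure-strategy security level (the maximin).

The worst-case payoff for each row is low price: -7, medium price: -1, high price: -10.
The best of these is -1.

-1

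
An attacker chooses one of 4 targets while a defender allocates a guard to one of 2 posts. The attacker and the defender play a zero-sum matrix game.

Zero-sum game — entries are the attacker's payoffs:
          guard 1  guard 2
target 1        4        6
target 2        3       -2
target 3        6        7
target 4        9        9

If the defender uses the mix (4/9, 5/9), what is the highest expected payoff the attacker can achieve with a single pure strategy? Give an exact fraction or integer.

target 1: (4)·(4/9) + (6)·(5/9) = 46/9.
target 2: (3)·(4/9) + (-2)·(5/9) = 2/9.
target 3: (6)·(4/9) + (7)·(5/9) = 59/9.
target 4: (9)·(4/9) + (9)·(5/9) = 9.
The best pure response is target 4 with expected payoff 9.

9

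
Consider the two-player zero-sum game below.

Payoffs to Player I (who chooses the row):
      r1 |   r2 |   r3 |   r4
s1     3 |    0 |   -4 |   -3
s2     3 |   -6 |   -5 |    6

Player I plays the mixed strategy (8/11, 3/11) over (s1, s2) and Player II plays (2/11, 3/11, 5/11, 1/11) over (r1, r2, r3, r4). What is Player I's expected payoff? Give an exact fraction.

-229/121

Against (2/11, 3/11, 5/11, 1/11), each row's expected payoff is s1: -17/11; s2: -31/11.
Taking the (8/11, 3/11)-weighted average: (8/11)·(-17/11) + (3/11)·(-31/11) = -229/121.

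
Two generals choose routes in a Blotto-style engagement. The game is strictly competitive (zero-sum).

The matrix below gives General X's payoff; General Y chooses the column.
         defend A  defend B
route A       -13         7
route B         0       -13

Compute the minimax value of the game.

Row minima are -13 and -13, so General X's maximin is -13; column maxima are 0 and 7, so General Y's minimax is 0. These differ, so the equilibrium is in mixed strategies.
Let General X play route A with probability p. General Y is indifferent when −13p = 7p − 13(1−p), giving p = 13/33.
Let General Y play defend A with probability q. General X is indifferent when −13q + 7(1−q) = −13(1−q), giving q = 20/33.
The value is -13·(20/33) + (7)·(13/33) = -169/33.

-169/33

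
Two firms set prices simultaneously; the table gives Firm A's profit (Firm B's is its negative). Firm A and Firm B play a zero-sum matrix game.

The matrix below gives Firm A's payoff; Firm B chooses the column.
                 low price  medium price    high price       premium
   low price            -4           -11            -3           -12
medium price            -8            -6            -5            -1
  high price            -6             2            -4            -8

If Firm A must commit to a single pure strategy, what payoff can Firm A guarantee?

-8

The worst-case payoff for each row is low price: -12, medium price: -8, high price: -8.
The best of these is -8.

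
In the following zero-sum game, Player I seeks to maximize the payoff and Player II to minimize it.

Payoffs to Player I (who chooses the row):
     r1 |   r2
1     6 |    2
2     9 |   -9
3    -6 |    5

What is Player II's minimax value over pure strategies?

5

The worst case (largest entry) in each column is r1: 9, r2: 5.
The best (smallest) of these is 5.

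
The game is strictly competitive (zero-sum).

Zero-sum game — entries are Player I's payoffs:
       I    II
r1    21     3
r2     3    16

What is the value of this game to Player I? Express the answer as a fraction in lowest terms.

Row minima are 3 and 3, so Player I's maximin is 3; column maxima are 21 and 16, so Player II's minimax is 16. These differ, so the equilibrium is in mixed strategies.
Let Player I play r1 with probability p. Player II is indifferent when 21p + 3(1−p) = 3p + 16(1−p), giving p = 13/31.
Let Player II play I with probability q. Player I is indifferent when 21q + 3(1−q) = 3q + 16(1−q), giving q = 13/31.
The value is 21·(13/31) + (3)·(18/31) = 327/31.

327/31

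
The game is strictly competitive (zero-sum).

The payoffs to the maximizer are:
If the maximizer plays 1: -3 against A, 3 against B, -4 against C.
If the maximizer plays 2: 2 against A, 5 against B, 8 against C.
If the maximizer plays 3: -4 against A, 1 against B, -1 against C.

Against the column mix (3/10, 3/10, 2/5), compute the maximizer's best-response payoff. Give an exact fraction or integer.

1: (-3)·(3/10) + (3)·(3/10) + (-4)·(2/5) = -8/5.
2: (2)·(3/10) + (5)·(3/10) + (8)·(2/5) = 53/10.
3: (-4)·(3/10) + (1)·(3/10) + (-1)·(2/5) = -13/10.
The best pure response is 2 with expected payoff 53/10.

53/10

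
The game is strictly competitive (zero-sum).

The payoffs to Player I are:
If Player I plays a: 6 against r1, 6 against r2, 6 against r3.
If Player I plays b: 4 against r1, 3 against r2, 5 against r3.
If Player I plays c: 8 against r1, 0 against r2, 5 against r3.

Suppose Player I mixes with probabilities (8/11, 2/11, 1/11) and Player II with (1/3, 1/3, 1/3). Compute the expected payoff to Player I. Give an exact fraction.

181/33

Against (1/3, 1/3, 1/3), each row's expected payoff is a: 6; b: 4; c: 13/3.
Taking the (8/11, 2/11, 1/11)-weighted average: (8/11)·(6) + (2/11)·(4) + (1/11)·(13/3) = 181/33.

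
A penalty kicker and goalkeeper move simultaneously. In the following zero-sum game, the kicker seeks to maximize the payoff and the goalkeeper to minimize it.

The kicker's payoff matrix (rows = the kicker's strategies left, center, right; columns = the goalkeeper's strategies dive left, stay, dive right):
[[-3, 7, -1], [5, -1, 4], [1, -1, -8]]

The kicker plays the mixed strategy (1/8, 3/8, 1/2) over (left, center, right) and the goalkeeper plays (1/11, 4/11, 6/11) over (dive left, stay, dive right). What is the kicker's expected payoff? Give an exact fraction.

Against (1/11, 4/11, 6/11), each row's expected payoff is left: 19/11; center: 25/11; right: -51/11.
Taking the (1/8, 3/8, 1/2)-weighted average: (1/8)·(19/11) + (3/8)·(25/11) + (1/2)·(-51/11) = -5/4.

-5/4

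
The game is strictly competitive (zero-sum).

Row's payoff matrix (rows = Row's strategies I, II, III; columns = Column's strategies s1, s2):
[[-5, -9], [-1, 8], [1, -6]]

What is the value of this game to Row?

1/8

Row I is strictly dominated by row III, so Row never plays it.
The remaining 2×2 game on (II, III) × (s1, s2) has no saddle point. Let Row play II with probability p; indifference gives −p + (1−p) = 8p − 6(1−p), so p = 7/16.
Similarly Column's optimal q on s1 is 7/8, and the value is -1·(7/8) + (8)·(1/8) = 1/8.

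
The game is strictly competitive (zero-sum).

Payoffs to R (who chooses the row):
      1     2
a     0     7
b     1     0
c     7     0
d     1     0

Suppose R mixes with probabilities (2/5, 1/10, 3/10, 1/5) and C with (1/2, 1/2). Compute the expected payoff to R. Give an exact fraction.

Against (1/2, 1/2), each row's expected payoff is a: 7/2; b: 1/2; c: 7/2; d: 1/2.
Taking the (2/5, 1/10, 3/10, 1/5)-weighted average: (2/5)·(7/2) + (1/10)·(1/2) + (3/10)·(7/2) + (1/5)·(1/2) = 13/5.

13/5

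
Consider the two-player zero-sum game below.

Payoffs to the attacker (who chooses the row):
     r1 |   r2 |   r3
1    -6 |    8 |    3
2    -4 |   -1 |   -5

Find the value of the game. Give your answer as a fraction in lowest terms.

-21/5

Column r2 is strictly dominated by r3 for the defender (it gives the attacker more in every row).
The remaining 2×2 game on (1, 2) × (r1, r3) has no saddle point. Let the attacker play 1 with probability p; indifference gives −6p − 4(1−p) = 3p − 5(1−p), so p = 1/10.
Similarly the defender's optimal q on r1 is 4/5, and the value is -6·(4/5) + (3)·(1/5) = -21/5.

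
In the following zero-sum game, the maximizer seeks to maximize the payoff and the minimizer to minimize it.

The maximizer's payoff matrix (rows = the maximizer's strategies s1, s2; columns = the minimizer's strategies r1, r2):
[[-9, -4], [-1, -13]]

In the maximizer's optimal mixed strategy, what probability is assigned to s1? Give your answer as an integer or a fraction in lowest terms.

12/17

Row minima are -9 and -13, so the maximizer's maximin is -9; column maxima are -1 and -4, so the minimizer's minimax is -4. These differ, so the equilibrium is in mixed strategies.
Let the maximizer play s1 with probability p. The minimizer is indifferent when −9p − (1−p) = −4p − 13(1−p), giving p = 12/17.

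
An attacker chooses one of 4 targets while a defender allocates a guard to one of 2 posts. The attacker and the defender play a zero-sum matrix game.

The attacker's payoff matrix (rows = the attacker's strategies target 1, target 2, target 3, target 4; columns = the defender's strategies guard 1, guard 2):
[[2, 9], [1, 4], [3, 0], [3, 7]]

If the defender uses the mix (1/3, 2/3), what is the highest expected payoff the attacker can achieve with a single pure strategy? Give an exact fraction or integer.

20/3

target 1: (2)·(1/3) + (9)·(2/3) = 20/3.
target 2: (1)·(1/3) + (4)·(2/3) = 3.
target 3: (3)·(1/3) + (0)·(2/3) = 1.
target 4: (3)·(1/3) + (7)·(2/3) = 17/3.
The best pure response is target 1 with expected payoff 20/3.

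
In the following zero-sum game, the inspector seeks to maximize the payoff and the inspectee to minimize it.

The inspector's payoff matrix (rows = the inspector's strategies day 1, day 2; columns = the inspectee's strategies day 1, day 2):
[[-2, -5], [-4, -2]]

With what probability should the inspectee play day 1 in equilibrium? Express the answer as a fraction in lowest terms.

3/5

Row minima are -5 and -4, so the inspector's maximin is -4; column maxima are -2 and -2, so the inspectee's minimax is -2. These differ, so the equilibrium is in mixed strategies.
Let the inspectee play day 1 with probability q. The inspector is indifferent when −2q − 5(1−q) = −4q − 2(1−q), giving q = 3/5.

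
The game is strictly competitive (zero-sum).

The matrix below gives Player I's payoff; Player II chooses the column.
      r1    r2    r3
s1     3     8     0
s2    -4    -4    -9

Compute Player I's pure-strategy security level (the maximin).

0

The worst-case payoff for each row is s1: 0, s2: -9.
The best of these is 0.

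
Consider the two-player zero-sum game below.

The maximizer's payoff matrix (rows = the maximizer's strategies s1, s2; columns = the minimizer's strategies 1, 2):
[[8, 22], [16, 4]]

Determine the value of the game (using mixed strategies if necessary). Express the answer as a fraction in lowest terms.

Row minima are 8 and 4, so the maximizer's maximin is 8; column maxima are 16 and 22, so the minimizer's minimax is 16. These differ, so the equilibrium is in mixed strategies.
Let the maximizer play s1 with probability p. The minimizer is indifferent when 8p + 16(1−p) = 22p + 4(1−p), giving p = 6/13.
Let the minimizer play 1 with probability q. The maximizer is indifferent when 8q + 22(1−q) = 16q + 4(1−q), giving q = 9/13.
The value is 8·(9/13) + (22)·(4/13) = 160/13.

160/13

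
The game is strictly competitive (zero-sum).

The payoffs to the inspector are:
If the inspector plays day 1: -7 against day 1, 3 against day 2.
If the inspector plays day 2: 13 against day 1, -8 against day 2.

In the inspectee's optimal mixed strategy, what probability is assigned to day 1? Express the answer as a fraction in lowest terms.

Row minima are -7 and -8, so the inspector's maximin is -7; column maxima are 13 and 3, so the inspectee's minimax is 3. These differ, so the equilibrium is in mixed strategies.
Let the inspectee play day 1 with probability q. The inspector is indifferent when −7q + 3(1−q) = 13q − 8(1−q), giving q = 11/31.

11/31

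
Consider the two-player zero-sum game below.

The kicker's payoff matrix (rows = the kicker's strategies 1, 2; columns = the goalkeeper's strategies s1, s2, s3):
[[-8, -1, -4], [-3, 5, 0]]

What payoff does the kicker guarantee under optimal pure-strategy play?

-3

Row minima: -8, -3 → the kicker's maximin is -3.
Column maxima: -3, 5, 0 → the goalkeeper's minimax is -3.
They coincide at (2, s1), so the value is -3.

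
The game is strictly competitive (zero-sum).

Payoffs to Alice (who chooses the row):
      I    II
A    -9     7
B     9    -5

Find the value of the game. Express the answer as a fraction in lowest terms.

3/5

Row minima are -9 and -5, so Alice's maximin is -5; column maxima are 9 and 7, so Bob's minimax is 7. These differ, so the equilibrium is in mixed strategies.
Let Alice play A with probability p. Bob is indifferent when −9p + 9(1−p) = 7p − 5(1−p), giving p = 7/15.
Let Bob play I with probability q. Alice is indifferent when −9q + 7(1−q) = 9q − 5(1−q), giving q = 2/5.
The value is -9·(2/5) + (7)·(3/5) = 3/5.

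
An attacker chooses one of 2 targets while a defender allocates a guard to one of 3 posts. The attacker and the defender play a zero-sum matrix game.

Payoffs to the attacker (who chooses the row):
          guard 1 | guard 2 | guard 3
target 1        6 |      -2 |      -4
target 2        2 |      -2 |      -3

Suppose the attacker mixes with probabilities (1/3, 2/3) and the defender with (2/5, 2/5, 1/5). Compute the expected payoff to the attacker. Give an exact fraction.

-2/15

Against (2/5, 2/5, 1/5), each row's expected payoff is target 1: 4/5; target 2: -3/5.
Taking the (1/3, 2/3)-weighted average: (1/3)·(4/5) + (2/3)·(-3/5) = -2/15.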